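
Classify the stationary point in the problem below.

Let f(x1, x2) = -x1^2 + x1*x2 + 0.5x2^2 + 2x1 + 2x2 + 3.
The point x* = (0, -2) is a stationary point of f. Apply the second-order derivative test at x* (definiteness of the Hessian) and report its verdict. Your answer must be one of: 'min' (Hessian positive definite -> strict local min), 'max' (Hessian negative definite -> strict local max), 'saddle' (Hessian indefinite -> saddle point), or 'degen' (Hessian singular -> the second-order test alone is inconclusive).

Compute the Hessian H = grad^2 f:
  H = [[-2, 1], [1, 1]]
Verify stationarity: grad f(x*) = H x* + g = (0, 0).
Eigenvalues of H: -2.3028, 1.3028.
Eigenvalues have mixed signs, so H is indefinite -> x* is a saddle point.

saddle


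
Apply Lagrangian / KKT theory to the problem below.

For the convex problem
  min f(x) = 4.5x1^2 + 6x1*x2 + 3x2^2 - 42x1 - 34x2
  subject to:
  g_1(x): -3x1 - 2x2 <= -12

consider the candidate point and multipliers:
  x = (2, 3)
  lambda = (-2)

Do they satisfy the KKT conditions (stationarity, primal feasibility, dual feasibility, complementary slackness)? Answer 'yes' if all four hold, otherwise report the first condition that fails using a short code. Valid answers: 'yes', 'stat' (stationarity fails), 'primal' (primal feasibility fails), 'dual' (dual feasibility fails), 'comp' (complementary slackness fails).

Gradient of f: grad f(x) = Q x + c = (-6, -4)
Constraint values g_i(x) = a_i^T x - b_i:
  g_1((2, 3)) = 0
Stationarity residual: grad f(x) + sum_i lambda_i a_i = (0, 0)
  -> stationarity OK
Primal feasibility (all g_i <= 0): OK
Dual feasibility (all lambda_i >= 0): FAILS
Complementary slackness (lambda_i * g_i(x) = 0 for all i): OK

Verdict: the first failing condition is dual_feasibility -> dual.

dual


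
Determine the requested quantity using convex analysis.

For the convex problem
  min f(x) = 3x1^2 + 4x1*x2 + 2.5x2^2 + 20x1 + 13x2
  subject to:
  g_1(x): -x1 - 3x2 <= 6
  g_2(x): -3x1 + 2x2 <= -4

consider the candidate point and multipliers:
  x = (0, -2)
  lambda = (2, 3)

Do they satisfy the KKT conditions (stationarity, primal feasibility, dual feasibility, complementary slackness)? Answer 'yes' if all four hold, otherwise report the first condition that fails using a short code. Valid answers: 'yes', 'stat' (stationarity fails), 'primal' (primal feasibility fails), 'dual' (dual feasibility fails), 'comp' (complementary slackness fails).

Gradient of f: grad f(x) = Q x + c = (12, 3)
Constraint values g_i(x) = a_i^T x - b_i:
  g_1((0, -2)) = 0
  g_2((0, -2)) = 0
Stationarity residual: grad f(x) + sum_i lambda_i a_i = (1, 3)
  -> stationarity FAILS
Primal feasibility (all g_i <= 0): OK
Dual feasibility (all lambda_i >= 0): OK
Complementary slackness (lambda_i * g_i(x) = 0 for all i): OK

Verdict: the first failing condition is stationarity -> stat.

stat


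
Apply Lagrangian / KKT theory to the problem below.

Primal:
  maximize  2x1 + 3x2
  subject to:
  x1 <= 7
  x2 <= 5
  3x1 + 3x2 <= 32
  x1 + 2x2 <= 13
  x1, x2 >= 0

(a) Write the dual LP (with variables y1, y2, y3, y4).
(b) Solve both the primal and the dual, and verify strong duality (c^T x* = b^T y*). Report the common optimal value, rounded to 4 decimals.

The standard primal-dual pair for 'max c^T x s.t. A x <= b, x >= 0' is:
  Dual:  min b^T y  s.t.  A^T y >= c,  y >= 0.

So the dual LP is:
  minimize  7y1 + 5y2 + 32y3 + 13y4
  subject to:
    y1 + 3y3 + y4 >= 2
    y2 + 3y3 + 2y4 >= 3
    y1, y2, y3, y4 >= 0

Solving the primal: x* = (7, 3).
  primal value c^T x* = 23.
Solving the dual: y* = (0.5, 0, 0, 1.5).
  dual value b^T y* = 23.
Strong duality: c^T x* = b^T y*. Confirmed.

23


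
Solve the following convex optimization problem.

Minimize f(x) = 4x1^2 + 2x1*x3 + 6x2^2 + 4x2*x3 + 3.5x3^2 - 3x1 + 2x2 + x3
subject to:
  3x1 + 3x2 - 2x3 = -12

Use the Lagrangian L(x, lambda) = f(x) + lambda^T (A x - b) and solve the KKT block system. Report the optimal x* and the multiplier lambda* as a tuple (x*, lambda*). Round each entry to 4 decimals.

Form the Lagrangian:
  L(x, lambda) = (1/2) x^T Q x + c^T x + lambda^T (A x - b)
Stationarity (grad_x L = 0): Q x + c + A^T lambda = 0.
Primal feasibility: A x = b.

This gives the KKT block system:
  [ Q   A^T ] [ x     ]   [-c ]
  [ A    0  ] [ lambda ] = [ b ]

Solving the linear system:
  x*      = (-1.1961, -1.532, 1.9079)
  lambda* = (2.9175)
  f(x*)   = 18.7213

x* = (-1.1961, -1.532, 1.9079), lambda* = (2.9175)


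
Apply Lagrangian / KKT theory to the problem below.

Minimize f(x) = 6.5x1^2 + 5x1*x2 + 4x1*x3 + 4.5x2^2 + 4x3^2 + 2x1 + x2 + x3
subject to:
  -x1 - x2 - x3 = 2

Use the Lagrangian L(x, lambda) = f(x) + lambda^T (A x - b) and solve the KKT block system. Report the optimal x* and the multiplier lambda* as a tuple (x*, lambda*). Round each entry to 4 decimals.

Form the Lagrangian:
  L(x, lambda) = (1/2) x^T Q x + c^T x + lambda^T (A x - b)
Stationarity (grad_x L = 0): Q x + c + A^T lambda = 0.
Primal feasibility: A x = b.

This gives the KKT block system:
  [ Q   A^T ] [ x     ]   [-c ]
  [ A    0  ] [ lambda ] = [ b ]

Solving the linear system:
  x*      = (-0.0643, -0.9071, -1.0286)
  lambda* = (-7.4857)
  f(x*)   = 6.4536

x* = (-0.0643, -0.9071, -1.0286), lambda* = (-7.4857)


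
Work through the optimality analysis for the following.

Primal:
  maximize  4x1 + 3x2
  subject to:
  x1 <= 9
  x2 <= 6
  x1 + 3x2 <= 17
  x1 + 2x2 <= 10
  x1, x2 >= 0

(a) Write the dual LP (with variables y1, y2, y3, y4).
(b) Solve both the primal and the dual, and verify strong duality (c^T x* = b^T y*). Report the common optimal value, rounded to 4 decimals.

The standard primal-dual pair for 'max c^T x s.t. A x <= b, x >= 0' is:
  Dual:  min b^T y  s.t.  A^T y >= c,  y >= 0.

So the dual LP is:
  minimize  9y1 + 6y2 + 17y3 + 10y4
  subject to:
    y1 + y3 + y4 >= 4
    y2 + 3y3 + 2y4 >= 3
    y1, y2, y3, y4 >= 0

Solving the primal: x* = (9, 0.5).
  primal value c^T x* = 37.5.
Solving the dual: y* = (2.5, 0, 0, 1.5).
  dual value b^T y* = 37.5.
Strong duality: c^T x* = b^T y*. Confirmed.

37.5


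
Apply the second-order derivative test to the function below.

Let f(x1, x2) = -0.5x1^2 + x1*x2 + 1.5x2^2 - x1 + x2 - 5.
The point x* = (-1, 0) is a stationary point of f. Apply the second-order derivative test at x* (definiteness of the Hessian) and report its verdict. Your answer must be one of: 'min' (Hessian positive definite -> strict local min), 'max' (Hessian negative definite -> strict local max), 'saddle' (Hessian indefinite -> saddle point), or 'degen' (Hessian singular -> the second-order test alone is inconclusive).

Compute the Hessian H = grad^2 f:
  H = [[-1, 1], [1, 3]]
Verify stationarity: grad f(x*) = H x* + g = (0, 0).
Eigenvalues of H: -1.2361, 3.2361.
Eigenvalues have mixed signs, so H is indefinite -> x* is a saddle point.

saddle


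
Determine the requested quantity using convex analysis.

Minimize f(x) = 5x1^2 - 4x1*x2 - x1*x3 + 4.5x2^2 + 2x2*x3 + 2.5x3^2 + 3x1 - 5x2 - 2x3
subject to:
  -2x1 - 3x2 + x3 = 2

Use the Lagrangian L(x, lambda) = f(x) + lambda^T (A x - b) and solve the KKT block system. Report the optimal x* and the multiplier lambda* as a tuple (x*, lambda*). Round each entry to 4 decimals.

Form the Lagrangian:
  L(x, lambda) = (1/2) x^T Q x + c^T x + lambda^T (A x - b)
Stationarity (grad_x L = 0): Q x + c + A^T lambda = 0.
Primal feasibility: A x = b.

This gives the KKT block system:
  [ Q   A^T ] [ x     ]   [-c ]
  [ A    0  ] [ lambda ] = [ b ]

Solving the linear system:
  x*      = (-0.5076, -0.1408, 0.5623)
  lambda* = (-1.0375)
  f(x*)   = 0.0659

x* = (-0.5076, -0.1408, 0.5623), lambda* = (-1.0375)


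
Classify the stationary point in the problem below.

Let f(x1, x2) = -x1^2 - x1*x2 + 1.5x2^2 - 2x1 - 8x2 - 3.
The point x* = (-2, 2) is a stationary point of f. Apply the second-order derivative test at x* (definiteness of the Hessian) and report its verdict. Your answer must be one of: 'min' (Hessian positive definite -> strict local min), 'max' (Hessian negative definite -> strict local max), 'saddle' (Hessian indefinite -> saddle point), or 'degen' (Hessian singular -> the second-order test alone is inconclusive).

Compute the Hessian H = grad^2 f:
  H = [[-2, -1], [-1, 3]]
Verify stationarity: grad f(x*) = H x* + g = (0, 0).
Eigenvalues of H: -2.1926, 3.1926.
Eigenvalues have mixed signs, so H is indefinite -> x* is a saddle point.

saddle


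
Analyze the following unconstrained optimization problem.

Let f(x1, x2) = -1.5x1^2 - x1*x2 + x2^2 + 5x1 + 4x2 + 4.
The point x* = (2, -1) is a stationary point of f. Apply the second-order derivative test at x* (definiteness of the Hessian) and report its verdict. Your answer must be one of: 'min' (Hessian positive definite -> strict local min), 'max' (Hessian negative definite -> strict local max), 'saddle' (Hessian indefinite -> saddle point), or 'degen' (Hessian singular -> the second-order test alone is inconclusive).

Compute the Hessian H = grad^2 f:
  H = [[-3, -1], [-1, 2]]
Verify stationarity: grad f(x*) = H x* + g = (0, 0).
Eigenvalues of H: -3.1926, 2.1926.
Eigenvalues have mixed signs, so H is indefinite -> x* is a saddle point.

saddle


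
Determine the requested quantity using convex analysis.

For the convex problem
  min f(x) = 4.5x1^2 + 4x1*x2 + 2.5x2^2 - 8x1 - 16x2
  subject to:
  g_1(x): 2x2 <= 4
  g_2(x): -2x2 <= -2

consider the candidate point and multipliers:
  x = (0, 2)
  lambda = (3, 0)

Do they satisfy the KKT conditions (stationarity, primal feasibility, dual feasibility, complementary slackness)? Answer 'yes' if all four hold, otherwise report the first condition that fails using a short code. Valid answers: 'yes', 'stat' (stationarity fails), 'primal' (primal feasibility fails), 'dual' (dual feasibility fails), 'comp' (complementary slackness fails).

Gradient of f: grad f(x) = Q x + c = (0, -6)
Constraint values g_i(x) = a_i^T x - b_i:
  g_1((0, 2)) = 0
  g_2((0, 2)) = -2
Stationarity residual: grad f(x) + sum_i lambda_i a_i = (0, 0)
  -> stationarity OK
Primal feasibility (all g_i <= 0): OK
Dual feasibility (all lambda_i >= 0): OK
Complementary slackness (lambda_i * g_i(x) = 0 for all i): OK

Verdict: yes, KKT holds.

yes


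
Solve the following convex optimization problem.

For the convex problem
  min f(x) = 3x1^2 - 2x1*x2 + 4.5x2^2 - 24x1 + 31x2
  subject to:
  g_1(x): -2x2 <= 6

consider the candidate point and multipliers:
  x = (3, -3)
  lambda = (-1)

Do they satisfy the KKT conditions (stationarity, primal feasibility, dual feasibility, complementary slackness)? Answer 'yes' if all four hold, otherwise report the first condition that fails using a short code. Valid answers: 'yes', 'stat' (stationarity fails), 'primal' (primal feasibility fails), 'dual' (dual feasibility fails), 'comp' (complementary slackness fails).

Gradient of f: grad f(x) = Q x + c = (0, -2)
Constraint values g_i(x) = a_i^T x - b_i:
  g_1((3, -3)) = 0
Stationarity residual: grad f(x) + sum_i lambda_i a_i = (0, 0)
  -> stationarity OK
Primal feasibility (all g_i <= 0): OK
Dual feasibility (all lambda_i >= 0): FAILS
Complementary slackness (lambda_i * g_i(x) = 0 for all i): OK

Verdict: the first failing condition is dual_feasibility -> dual.

dual


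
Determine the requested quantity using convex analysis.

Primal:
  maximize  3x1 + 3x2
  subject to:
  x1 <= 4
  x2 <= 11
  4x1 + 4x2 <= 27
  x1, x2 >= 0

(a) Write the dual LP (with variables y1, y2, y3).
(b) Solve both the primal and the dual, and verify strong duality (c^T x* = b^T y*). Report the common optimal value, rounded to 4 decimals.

The standard primal-dual pair for 'max c^T x s.t. A x <= b, x >= 0' is:
  Dual:  min b^T y  s.t.  A^T y >= c,  y >= 0.

So the dual LP is:
  minimize  4y1 + 11y2 + 27y3
  subject to:
    y1 + 4y3 >= 3
    y2 + 4y3 >= 3
    y1, y2, y3 >= 0

Solving the primal: x* = (0, 6.75).
  primal value c^T x* = 20.25.
Solving the dual: y* = (0, 0, 0.75).
  dual value b^T y* = 20.25.
Strong duality: c^T x* = b^T y*. Confirmed.

20.25


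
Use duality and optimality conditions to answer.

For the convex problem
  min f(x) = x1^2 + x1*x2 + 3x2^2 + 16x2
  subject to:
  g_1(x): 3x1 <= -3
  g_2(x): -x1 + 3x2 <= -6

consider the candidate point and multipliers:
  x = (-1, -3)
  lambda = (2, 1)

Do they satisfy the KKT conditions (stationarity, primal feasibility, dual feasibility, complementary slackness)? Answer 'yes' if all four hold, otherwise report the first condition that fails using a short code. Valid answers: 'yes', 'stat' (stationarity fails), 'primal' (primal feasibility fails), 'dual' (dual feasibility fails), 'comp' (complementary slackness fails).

Gradient of f: grad f(x) = Q x + c = (-5, -3)
Constraint values g_i(x) = a_i^T x - b_i:
  g_1((-1, -3)) = 0
  g_2((-1, -3)) = -2
Stationarity residual: grad f(x) + sum_i lambda_i a_i = (0, 0)
  -> stationarity OK
Primal feasibility (all g_i <= 0): OK
Dual feasibility (all lambda_i >= 0): OK
Complementary slackness (lambda_i * g_i(x) = 0 for all i): FAILS

Verdict: the first failing condition is complementary_slackness -> comp.

comp


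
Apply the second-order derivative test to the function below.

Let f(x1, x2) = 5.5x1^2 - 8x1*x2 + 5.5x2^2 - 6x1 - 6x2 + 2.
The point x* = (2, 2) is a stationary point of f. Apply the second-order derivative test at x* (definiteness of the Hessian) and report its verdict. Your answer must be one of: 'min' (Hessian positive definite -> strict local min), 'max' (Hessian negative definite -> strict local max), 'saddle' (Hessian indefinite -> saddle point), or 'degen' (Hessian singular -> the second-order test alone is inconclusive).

Compute the Hessian H = grad^2 f:
  H = [[11, -8], [-8, 11]]
Verify stationarity: grad f(x*) = H x* + g = (0, 0).
Eigenvalues of H: 3, 19.
Both eigenvalues > 0, so H is positive definite -> x* is a strict local min.

min


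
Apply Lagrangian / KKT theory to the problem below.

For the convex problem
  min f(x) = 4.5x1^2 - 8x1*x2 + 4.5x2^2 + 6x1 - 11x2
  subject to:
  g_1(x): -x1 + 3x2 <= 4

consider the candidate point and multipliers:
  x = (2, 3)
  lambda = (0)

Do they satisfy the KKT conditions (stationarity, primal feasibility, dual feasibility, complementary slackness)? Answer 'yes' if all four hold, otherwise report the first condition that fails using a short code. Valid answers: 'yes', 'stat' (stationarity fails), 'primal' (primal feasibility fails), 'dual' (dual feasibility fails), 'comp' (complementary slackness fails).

Gradient of f: grad f(x) = Q x + c = (0, 0)
Constraint values g_i(x) = a_i^T x - b_i:
  g_1((2, 3)) = 3
Stationarity residual: grad f(x) + sum_i lambda_i a_i = (0, 0)
  -> stationarity OK
Primal feasibility (all g_i <= 0): FAILS
Dual feasibility (all lambda_i >= 0): OK
Complementary slackness (lambda_i * g_i(x) = 0 for all i): OK

Verdict: the first failing condition is primal_feasibility -> primal.

primal


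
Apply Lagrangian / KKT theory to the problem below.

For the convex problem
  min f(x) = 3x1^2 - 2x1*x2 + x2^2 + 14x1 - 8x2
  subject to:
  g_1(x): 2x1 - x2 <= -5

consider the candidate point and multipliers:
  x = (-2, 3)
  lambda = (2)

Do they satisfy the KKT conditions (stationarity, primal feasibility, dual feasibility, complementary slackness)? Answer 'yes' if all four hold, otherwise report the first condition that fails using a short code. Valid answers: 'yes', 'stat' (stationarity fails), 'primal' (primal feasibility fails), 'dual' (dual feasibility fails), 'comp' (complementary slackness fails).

Gradient of f: grad f(x) = Q x + c = (-4, 2)
Constraint values g_i(x) = a_i^T x - b_i:
  g_1((-2, 3)) = -2
Stationarity residual: grad f(x) + sum_i lambda_i a_i = (0, 0)
  -> stationarity OK
Primal feasibility (all g_i <= 0): OK
Dual feasibility (all lambda_i >= 0): OK
Complementary slackness (lambda_i * g_i(x) = 0 for all i): FAILS

Verdict: the first failing condition is complementary_slackness -> comp.

comp


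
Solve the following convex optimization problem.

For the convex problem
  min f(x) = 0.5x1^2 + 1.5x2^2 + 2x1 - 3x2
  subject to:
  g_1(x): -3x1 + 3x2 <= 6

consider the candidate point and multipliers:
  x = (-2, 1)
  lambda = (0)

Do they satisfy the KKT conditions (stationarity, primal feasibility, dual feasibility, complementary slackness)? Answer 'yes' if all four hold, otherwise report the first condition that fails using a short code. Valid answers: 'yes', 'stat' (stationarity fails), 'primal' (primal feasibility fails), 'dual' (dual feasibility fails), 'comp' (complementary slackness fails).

Gradient of f: grad f(x) = Q x + c = (0, 0)
Constraint values g_i(x) = a_i^T x - b_i:
  g_1((-2, 1)) = 3
Stationarity residual: grad f(x) + sum_i lambda_i a_i = (0, 0)
  -> stationarity OK
Primal feasibility (all g_i <= 0): FAILS
Dual feasibility (all lambda_i >= 0): OK
Complementary slackness (lambda_i * g_i(x) = 0 for all i): OK

Verdict: the first failing condition is primal_feasibility -> primal.

primal


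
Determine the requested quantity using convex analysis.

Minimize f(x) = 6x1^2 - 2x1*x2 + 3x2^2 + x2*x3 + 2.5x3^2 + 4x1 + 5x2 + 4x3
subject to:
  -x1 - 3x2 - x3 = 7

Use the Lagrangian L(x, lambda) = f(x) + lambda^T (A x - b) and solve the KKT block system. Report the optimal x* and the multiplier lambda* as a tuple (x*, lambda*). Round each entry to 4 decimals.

Form the Lagrangian:
  L(x, lambda) = (1/2) x^T Q x + c^T x + lambda^T (A x - b)
Stationarity (grad_x L = 0): Q x + c + A^T lambda = 0.
Primal feasibility: A x = b.

This gives the KKT block system:
  [ Q   A^T ] [ x     ]   [-c ]
  [ A    0  ] [ lambda ] = [ b ]

Solving the linear system:
  x*      = (-0.7778, -1.8148, -0.7778)
  lambda* = (-1.7037)
  f(x*)   = -1.6852

x* = (-0.7778, -1.8148, -0.7778), lambda* = (-1.7037)


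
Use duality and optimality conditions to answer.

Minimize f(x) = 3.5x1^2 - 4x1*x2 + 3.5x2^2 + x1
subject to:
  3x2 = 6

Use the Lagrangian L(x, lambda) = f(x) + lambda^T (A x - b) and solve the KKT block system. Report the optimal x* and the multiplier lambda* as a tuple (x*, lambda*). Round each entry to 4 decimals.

Form the Lagrangian:
  L(x, lambda) = (1/2) x^T Q x + c^T x + lambda^T (A x - b)
Stationarity (grad_x L = 0): Q x + c + A^T lambda = 0.
Primal feasibility: A x = b.

This gives the KKT block system:
  [ Q   A^T ] [ x     ]   [-c ]
  [ A    0  ] [ lambda ] = [ b ]

Solving the linear system:
  x*      = (1, 2)
  lambda* = (-3.3333)
  f(x*)   = 10.5

x* = (1, 2), lambda* = (-3.3333)


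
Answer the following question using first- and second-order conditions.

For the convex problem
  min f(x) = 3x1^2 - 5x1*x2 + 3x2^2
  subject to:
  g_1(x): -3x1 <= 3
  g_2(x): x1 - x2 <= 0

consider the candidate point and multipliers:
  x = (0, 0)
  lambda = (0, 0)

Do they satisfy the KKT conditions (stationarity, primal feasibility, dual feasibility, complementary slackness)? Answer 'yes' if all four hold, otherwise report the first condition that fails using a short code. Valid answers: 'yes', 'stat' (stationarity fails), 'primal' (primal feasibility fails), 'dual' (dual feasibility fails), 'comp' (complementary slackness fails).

Gradient of f: grad f(x) = Q x + c = (0, 0)
Constraint values g_i(x) = a_i^T x - b_i:
  g_1((0, 0)) = -3
  g_2((0, 0)) = 0
Stationarity residual: grad f(x) + sum_i lambda_i a_i = (0, 0)
  -> stationarity OK
Primal feasibility (all g_i <= 0): OK
Dual feasibility (all lambda_i >= 0): OK
Complementary slackness (lambda_i * g_i(x) = 0 for all i): OK

Verdict: yes, KKT holds.

yes


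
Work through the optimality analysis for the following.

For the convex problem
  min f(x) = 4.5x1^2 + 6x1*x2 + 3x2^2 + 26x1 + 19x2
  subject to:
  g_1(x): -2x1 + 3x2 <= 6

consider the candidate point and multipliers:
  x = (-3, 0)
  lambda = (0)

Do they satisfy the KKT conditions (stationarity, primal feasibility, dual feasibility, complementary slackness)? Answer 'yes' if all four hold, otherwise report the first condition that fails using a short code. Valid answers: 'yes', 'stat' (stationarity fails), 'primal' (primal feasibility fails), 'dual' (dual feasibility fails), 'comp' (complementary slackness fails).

Gradient of f: grad f(x) = Q x + c = (-1, 1)
Constraint values g_i(x) = a_i^T x - b_i:
  g_1((-3, 0)) = 0
Stationarity residual: grad f(x) + sum_i lambda_i a_i = (-1, 1)
  -> stationarity FAILS
Primal feasibility (all g_i <= 0): OK
Dual feasibility (all lambda_i >= 0): OK
Complementary slackness (lambda_i * g_i(x) = 0 for all i): OK

Verdict: the first failing condition is stationarity -> stat.

stat


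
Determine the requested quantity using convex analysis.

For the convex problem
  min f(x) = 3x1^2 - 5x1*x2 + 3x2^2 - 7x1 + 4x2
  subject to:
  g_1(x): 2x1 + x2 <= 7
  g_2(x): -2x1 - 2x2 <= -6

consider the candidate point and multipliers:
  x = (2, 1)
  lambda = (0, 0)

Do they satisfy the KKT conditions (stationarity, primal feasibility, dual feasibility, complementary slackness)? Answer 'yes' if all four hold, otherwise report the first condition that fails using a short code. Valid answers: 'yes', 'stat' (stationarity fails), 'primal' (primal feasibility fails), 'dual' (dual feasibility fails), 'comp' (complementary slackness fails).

Gradient of f: grad f(x) = Q x + c = (0, 0)
Constraint values g_i(x) = a_i^T x - b_i:
  g_1((2, 1)) = -2
  g_2((2, 1)) = 0
Stationarity residual: grad f(x) + sum_i lambda_i a_i = (0, 0)
  -> stationarity OK
Primal feasibility (all g_i <= 0): OK
Dual feasibility (all lambda_i >= 0): OK
Complementary slackness (lambda_i * g_i(x) = 0 for all i): OK

Verdict: yes, KKT holds.

yes


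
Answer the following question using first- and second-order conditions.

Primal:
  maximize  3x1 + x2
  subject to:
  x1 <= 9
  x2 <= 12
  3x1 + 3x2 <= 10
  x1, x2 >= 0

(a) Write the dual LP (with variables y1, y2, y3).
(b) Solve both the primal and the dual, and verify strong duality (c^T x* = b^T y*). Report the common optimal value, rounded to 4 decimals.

The standard primal-dual pair for 'max c^T x s.t. A x <= b, x >= 0' is:
  Dual:  min b^T y  s.t.  A^T y >= c,  y >= 0.

So the dual LP is:
  minimize  9y1 + 12y2 + 10y3
  subject to:
    y1 + 3y3 >= 3
    y2 + 3y3 >= 1
    y1, y2, y3 >= 0

Solving the primal: x* = (3.3333, 0).
  primal value c^T x* = 10.
Solving the dual: y* = (0, 0, 1).
  dual value b^T y* = 10.
Strong duality: c^T x* = b^T y*. Confirmed.

10


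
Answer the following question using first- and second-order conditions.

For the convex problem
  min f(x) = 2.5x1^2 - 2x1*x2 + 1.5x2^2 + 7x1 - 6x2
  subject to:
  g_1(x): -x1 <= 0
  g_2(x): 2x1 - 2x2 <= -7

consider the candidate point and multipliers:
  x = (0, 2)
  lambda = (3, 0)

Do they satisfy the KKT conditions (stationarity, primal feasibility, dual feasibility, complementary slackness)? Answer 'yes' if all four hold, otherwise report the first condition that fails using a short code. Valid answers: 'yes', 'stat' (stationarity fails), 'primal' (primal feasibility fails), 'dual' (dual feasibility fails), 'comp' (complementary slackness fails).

Gradient of f: grad f(x) = Q x + c = (3, 0)
Constraint values g_i(x) = a_i^T x - b_i:
  g_1((0, 2)) = 0
  g_2((0, 2)) = 3
Stationarity residual: grad f(x) + sum_i lambda_i a_i = (0, 0)
  -> stationarity OK
Primal feasibility (all g_i <= 0): FAILS
Dual feasibility (all lambda_i >= 0): OK
Complementary slackness (lambda_i * g_i(x) = 0 for all i): OK

Verdict: the first failing condition is primal_feasibility -> primal.

primal


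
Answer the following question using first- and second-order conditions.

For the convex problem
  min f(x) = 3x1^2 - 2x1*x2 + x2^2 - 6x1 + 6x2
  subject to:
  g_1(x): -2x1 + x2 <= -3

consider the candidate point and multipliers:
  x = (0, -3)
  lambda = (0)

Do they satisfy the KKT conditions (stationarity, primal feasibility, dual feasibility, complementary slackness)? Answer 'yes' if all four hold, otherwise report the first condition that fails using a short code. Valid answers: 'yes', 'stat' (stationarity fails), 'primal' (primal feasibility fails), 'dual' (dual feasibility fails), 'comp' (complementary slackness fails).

Gradient of f: grad f(x) = Q x + c = (0, 0)
Constraint values g_i(x) = a_i^T x - b_i:
  g_1((0, -3)) = 0
Stationarity residual: grad f(x) + sum_i lambda_i a_i = (0, 0)
  -> stationarity OK
Primal feasibility (all g_i <= 0): OK
Dual feasibility (all lambda_i >= 0): OK
Complementary slackness (lambda_i * g_i(x) = 0 for all i): OK

Verdict: yes, KKT holds.

yes


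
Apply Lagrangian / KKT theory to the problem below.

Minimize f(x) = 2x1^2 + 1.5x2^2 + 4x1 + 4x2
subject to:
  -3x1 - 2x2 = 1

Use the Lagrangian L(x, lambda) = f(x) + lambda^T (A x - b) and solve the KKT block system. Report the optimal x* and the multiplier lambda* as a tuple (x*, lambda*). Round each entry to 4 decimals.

Form the Lagrangian:
  L(x, lambda) = (1/2) x^T Q x + c^T x + lambda^T (A x - b)
Stationarity (grad_x L = 0): Q x + c + A^T lambda = 0.
Primal feasibility: A x = b.

This gives the KKT block system:
  [ Q   A^T ] [ x     ]   [-c ]
  [ A    0  ] [ lambda ] = [ b ]

Solving the linear system:
  x*      = (-0.0233, -0.4651)
  lambda* = (1.3023)
  f(x*)   = -1.6279

x* = (-0.0233, -0.4651), lambda* = (1.3023)


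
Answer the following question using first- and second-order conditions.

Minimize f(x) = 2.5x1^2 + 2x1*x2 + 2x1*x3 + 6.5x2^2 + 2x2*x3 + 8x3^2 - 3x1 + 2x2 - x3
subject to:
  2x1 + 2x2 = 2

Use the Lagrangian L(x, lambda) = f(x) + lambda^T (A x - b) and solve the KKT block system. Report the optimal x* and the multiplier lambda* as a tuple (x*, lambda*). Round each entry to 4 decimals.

Form the Lagrangian:
  L(x, lambda) = (1/2) x^T Q x + c^T x + lambda^T (A x - b)
Stationarity (grad_x L = 0): Q x + c + A^T lambda = 0.
Primal feasibility: A x = b.

This gives the KKT block system:
  [ Q   A^T ] [ x     ]   [-c ]
  [ A    0  ] [ lambda ] = [ b ]

Solving the linear system:
  x*      = (1.1429, -0.1429, -0.0625)
  lambda* = (-1.1518)
  f(x*)   = -0.6741

x* = (1.1429, -0.1429, -0.0625), lambda* = (-1.1518)


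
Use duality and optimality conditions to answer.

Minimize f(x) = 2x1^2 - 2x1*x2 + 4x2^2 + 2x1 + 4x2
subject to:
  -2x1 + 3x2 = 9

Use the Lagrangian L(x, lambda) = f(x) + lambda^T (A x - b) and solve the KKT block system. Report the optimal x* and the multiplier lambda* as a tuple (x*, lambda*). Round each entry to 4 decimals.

Form the Lagrangian:
  L(x, lambda) = (1/2) x^T Q x + c^T x + lambda^T (A x - b)
Stationarity (grad_x L = 0): Q x + c + A^T lambda = 0.
Primal feasibility: A x = b.

This gives the KKT block system:
  [ Q   A^T ] [ x     ]   [-c ]
  [ A    0  ] [ lambda ] = [ b ]

Solving the linear system:
  x*      = (-3, 1)
  lambda* = (-6)
  f(x*)   = 26

x* = (-3, 1), lambda* = (-6)


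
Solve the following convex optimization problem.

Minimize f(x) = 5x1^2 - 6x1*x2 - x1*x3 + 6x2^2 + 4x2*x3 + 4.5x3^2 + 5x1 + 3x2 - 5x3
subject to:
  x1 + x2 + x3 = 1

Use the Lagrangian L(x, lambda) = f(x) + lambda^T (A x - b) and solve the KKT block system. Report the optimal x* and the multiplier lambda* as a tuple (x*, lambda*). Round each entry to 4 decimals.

Form the Lagrangian:
  L(x, lambda) = (1/2) x^T Q x + c^T x + lambda^T (A x - b)
Stationarity (grad_x L = 0): Q x + c + A^T lambda = 0.
Primal feasibility: A x = b.

This gives the KKT block system:
  [ Q   A^T ] [ x     ]   [-c ]
  [ A    0  ] [ lambda ] = [ b ]

Solving the linear system:
  x*      = (0, -0.2308, 1.2308)
  lambda* = (-5.1538)
  f(x*)   = -0.8462

x* = (0, -0.2308, 1.2308), lambda* = (-5.1538)


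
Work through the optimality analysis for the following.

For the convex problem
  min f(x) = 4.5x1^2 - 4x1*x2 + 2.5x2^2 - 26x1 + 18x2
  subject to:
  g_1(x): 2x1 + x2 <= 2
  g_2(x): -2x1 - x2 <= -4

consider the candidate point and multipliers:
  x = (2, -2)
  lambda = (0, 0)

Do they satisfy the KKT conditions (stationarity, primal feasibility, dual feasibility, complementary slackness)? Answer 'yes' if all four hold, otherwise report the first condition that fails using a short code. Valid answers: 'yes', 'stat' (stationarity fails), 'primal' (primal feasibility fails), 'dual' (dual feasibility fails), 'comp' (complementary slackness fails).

Gradient of f: grad f(x) = Q x + c = (0, 0)
Constraint values g_i(x) = a_i^T x - b_i:
  g_1((2, -2)) = 0
  g_2((2, -2)) = 2
Stationarity residual: grad f(x) + sum_i lambda_i a_i = (0, 0)
  -> stationarity OK
Primal feasibility (all g_i <= 0): FAILS
Dual feasibility (all lambda_i >= 0): OK
Complementary slackness (lambda_i * g_i(x) = 0 for all i): OK

Verdict: the first failing condition is primal_feasibility -> primal.

primal


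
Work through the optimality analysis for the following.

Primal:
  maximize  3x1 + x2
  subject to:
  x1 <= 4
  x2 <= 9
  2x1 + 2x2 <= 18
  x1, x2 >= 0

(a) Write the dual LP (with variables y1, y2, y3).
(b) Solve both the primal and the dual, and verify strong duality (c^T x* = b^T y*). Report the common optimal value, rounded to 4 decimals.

The standard primal-dual pair for 'max c^T x s.t. A x <= b, x >= 0' is:
  Dual:  min b^T y  s.t.  A^T y >= c,  y >= 0.

So the dual LP is:
  minimize  4y1 + 9y2 + 18y3
  subject to:
    y1 + 2y3 >= 3
    y2 + 2y3 >= 1
    y1, y2, y3 >= 0

Solving the primal: x* = (4, 5).
  primal value c^T x* = 17.
Solving the dual: y* = (2, 0, 0.5).
  dual value b^T y* = 17.
Strong duality: c^T x* = b^T y*. Confirmed.

17


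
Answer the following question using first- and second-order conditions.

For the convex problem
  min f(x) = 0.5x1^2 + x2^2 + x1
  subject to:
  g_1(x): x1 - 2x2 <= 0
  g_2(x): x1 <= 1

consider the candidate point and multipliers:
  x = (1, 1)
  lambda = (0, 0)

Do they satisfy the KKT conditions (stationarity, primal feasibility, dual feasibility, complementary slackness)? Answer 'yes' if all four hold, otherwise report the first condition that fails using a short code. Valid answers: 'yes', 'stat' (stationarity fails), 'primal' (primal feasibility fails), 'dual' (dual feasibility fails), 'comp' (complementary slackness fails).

Gradient of f: grad f(x) = Q x + c = (2, 2)
Constraint values g_i(x) = a_i^T x - b_i:
  g_1((1, 1)) = -1
  g_2((1, 1)) = 0
Stationarity residual: grad f(x) + sum_i lambda_i a_i = (2, 2)
  -> stationarity FAILS
Primal feasibility (all g_i <= 0): OK
Dual feasibility (all lambda_i >= 0): OK
Complementary slackness (lambda_i * g_i(x) = 0 for all i): OK

Verdict: the first failing condition is stationarity -> stat.

stat


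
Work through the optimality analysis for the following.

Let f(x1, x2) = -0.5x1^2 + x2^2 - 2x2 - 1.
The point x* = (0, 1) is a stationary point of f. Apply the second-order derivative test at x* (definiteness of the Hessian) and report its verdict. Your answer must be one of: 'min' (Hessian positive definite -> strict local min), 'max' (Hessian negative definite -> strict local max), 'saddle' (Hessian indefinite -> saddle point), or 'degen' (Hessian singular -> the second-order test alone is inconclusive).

Compute the Hessian H = grad^2 f:
  H = [[-1, 0], [0, 2]]
Verify stationarity: grad f(x*) = H x* + g = (0, 0).
Eigenvalues of H: -1, 2.
Eigenvalues have mixed signs, so H is indefinite -> x* is a saddle point.

saddle


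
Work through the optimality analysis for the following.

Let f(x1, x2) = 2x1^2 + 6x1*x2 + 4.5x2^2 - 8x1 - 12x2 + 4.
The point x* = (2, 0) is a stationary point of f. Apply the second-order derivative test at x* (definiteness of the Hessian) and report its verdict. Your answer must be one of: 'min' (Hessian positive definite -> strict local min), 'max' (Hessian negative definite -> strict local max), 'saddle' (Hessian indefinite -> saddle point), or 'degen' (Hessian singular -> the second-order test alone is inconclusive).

Compute the Hessian H = grad^2 f:
  H = [[4, 6], [6, 9]]
Verify stationarity: grad f(x*) = H x* + g = (0, 0).
Eigenvalues of H: 0, 13.
H has a zero eigenvalue (singular; positive semidefinite but not definite), so H is neither positive definite, negative definite, nor indefinite. The second-order test alone is inconclusive -> degen.
(Indeed, f is constant along the null direction of H through x*, so x* is not a strict local extremum.)

degen


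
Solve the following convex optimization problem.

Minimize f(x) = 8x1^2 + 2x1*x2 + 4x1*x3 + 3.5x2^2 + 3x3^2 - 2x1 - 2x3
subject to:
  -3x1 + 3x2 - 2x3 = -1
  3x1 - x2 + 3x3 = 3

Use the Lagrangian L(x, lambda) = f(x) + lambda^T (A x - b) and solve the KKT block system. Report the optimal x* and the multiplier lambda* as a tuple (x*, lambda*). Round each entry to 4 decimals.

Form the Lagrangian:
  L(x, lambda) = (1/2) x^T Q x + c^T x + lambda^T (A x - b)
Stationarity (grad_x L = 0): Q x + c + A^T lambda = 0.
Primal feasibility: A x = b.

This gives the KKT block system:
  [ Q   A^T ] [ x     ]   [-c ]
  [ A    0  ] [ lambda ] = [ b ]

Solving the linear system:
  x*      = (-0.0333, 0.4143, 1.1714)
  lambda* = (-1.9137, -2.9075)
  f(x*)   = 2.2663

x* = (-0.0333, 0.4143, 1.1714), lambda* = (-1.9137, -2.9075)


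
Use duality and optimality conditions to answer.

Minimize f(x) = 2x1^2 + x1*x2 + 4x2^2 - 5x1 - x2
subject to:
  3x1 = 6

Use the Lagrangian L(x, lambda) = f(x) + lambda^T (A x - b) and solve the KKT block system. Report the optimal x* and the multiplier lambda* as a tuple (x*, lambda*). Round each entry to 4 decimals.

Form the Lagrangian:
  L(x, lambda) = (1/2) x^T Q x + c^T x + lambda^T (A x - b)
Stationarity (grad_x L = 0): Q x + c + A^T lambda = 0.
Primal feasibility: A x = b.

This gives the KKT block system:
  [ Q   A^T ] [ x     ]   [-c ]
  [ A    0  ] [ lambda ] = [ b ]

Solving the linear system:
  x*      = (2, -0.125)
  lambda* = (-0.9583)
  f(x*)   = -2.0625

x* = (2, -0.125), lambda* = (-0.9583)


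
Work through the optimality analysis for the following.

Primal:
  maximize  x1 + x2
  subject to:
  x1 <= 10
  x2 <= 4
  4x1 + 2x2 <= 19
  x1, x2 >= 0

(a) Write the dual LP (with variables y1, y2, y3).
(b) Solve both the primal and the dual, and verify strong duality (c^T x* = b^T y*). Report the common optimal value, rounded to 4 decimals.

The standard primal-dual pair for 'max c^T x s.t. A x <= b, x >= 0' is:
  Dual:  min b^T y  s.t.  A^T y >= c,  y >= 0.

So the dual LP is:
  minimize  10y1 + 4y2 + 19y3
  subject to:
    y1 + 4y3 >= 1
    y2 + 2y3 >= 1
    y1, y2, y3 >= 0

Solving the primal: x* = (2.75, 4).
  primal value c^T x* = 6.75.
Solving the dual: y* = (0, 0.5, 0.25).
  dual value b^T y* = 6.75.
Strong duality: c^T x* = b^T y*. Confirmed.

6.75


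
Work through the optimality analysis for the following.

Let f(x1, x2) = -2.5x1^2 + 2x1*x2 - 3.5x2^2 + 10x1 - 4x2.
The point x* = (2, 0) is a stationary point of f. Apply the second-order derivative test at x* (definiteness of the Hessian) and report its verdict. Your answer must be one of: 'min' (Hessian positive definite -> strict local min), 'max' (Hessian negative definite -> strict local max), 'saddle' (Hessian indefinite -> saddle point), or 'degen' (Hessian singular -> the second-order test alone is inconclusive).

Compute the Hessian H = grad^2 f:
  H = [[-5, 2], [2, -7]]
Verify stationarity: grad f(x*) = H x* + g = (0, 0).
Eigenvalues of H: -8.2361, -3.7639.
Both eigenvalues < 0, so H is negative definite -> x* is a strict local max.

max


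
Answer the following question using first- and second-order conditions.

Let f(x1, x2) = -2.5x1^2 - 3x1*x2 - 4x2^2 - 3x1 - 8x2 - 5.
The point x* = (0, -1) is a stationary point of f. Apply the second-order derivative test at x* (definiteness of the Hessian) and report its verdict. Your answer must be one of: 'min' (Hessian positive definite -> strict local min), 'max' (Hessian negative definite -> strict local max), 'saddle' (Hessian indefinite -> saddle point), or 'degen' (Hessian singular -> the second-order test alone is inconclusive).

Compute the Hessian H = grad^2 f:
  H = [[-5, -3], [-3, -8]]
Verify stationarity: grad f(x*) = H x* + g = (0, 0).
Eigenvalues of H: -9.8541, -3.1459.
Both eigenvalues < 0, so H is negative definite -> x* is a strict local max.

max


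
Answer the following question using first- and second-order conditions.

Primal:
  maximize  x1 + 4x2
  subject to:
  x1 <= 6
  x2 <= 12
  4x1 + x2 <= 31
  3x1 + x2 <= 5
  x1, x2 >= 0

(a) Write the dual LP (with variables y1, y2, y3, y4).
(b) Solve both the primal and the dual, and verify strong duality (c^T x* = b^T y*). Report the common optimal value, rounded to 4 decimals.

The standard primal-dual pair for 'max c^T x s.t. A x <= b, x >= 0' is:
  Dual:  min b^T y  s.t.  A^T y >= c,  y >= 0.

So the dual LP is:
  minimize  6y1 + 12y2 + 31y3 + 5y4
  subject to:
    y1 + 4y3 + 3y4 >= 1
    y2 + y3 + y4 >= 4
    y1, y2, y3, y4 >= 0

Solving the primal: x* = (0, 5).
  primal value c^T x* = 20.
Solving the dual: y* = (0, 0, 0, 4).
  dual value b^T y* = 20.
Strong duality: c^T x* = b^T y*. Confirmed.

20


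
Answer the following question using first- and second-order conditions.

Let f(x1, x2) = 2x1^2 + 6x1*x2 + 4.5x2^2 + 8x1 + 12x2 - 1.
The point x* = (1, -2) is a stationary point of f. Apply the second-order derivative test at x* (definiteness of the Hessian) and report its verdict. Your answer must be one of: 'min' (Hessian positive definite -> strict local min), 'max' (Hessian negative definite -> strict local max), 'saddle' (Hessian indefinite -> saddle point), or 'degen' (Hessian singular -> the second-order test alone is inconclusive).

Compute the Hessian H = grad^2 f:
  H = [[4, 6], [6, 9]]
Verify stationarity: grad f(x*) = H x* + g = (0, 0).
Eigenvalues of H: 0, 13.
H has a zero eigenvalue (singular; positive semidefinite but not definite), so H is neither positive definite, negative definite, nor indefinite. The second-order test alone is inconclusive -> degen.
(Indeed, f is constant along the null direction of H through x*, so x* is not a strict local extremum.)

degen


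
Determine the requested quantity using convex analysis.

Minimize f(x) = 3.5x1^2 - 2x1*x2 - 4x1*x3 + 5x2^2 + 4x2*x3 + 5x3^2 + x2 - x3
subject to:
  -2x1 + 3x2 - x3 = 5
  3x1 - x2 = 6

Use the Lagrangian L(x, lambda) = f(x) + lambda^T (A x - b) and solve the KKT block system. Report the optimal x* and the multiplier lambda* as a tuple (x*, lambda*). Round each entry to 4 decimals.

Form the Lagrangian:
  L(x, lambda) = (1/2) x^T Q x + c^T x + lambda^T (A x - b)
Stationarity (grad_x L = 0): Q x + c + A^T lambda = 0.
Primal feasibility: A x = b.

This gives the KKT block system:
  [ Q   A^T ] [ x     ]   [-c ]
  [ A    0  ] [ lambda ] = [ b ]

Solving the linear system:
  x*      = (3.1063, 3.3188, -1.2562)
  lambda* = (-12.7118, -15.1849)
  f(x*)   = 79.6215

x* = (3.1063, 3.3188, -1.2562), lambda* = (-12.7118, -15.1849)


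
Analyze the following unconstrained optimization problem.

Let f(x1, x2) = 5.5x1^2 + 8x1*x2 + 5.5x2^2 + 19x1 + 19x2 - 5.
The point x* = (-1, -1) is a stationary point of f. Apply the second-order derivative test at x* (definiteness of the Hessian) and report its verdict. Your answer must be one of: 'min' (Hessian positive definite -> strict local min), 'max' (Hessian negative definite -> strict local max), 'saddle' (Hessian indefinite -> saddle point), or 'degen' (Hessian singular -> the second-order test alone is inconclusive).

Compute the Hessian H = grad^2 f:
  H = [[11, 8], [8, 11]]
Verify stationarity: grad f(x*) = H x* + g = (0, 0).
Eigenvalues of H: 3, 19.
Both eigenvalues > 0, so H is positive definite -> x* is a strict local min.

min


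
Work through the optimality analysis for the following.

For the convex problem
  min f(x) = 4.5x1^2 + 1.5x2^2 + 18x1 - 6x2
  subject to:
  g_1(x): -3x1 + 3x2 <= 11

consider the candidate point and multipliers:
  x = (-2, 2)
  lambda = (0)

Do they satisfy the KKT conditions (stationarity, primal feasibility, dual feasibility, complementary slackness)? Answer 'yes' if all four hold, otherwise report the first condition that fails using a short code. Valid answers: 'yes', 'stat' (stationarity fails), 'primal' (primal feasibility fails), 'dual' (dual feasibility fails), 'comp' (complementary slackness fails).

Gradient of f: grad f(x) = Q x + c = (0, 0)
Constraint values g_i(x) = a_i^T x - b_i:
  g_1((-2, 2)) = 1
Stationarity residual: grad f(x) + sum_i lambda_i a_i = (0, 0)
  -> stationarity OK
Primal feasibility (all g_i <= 0): FAILS
Dual feasibility (all lambda_i >= 0): OK
Complementary slackness (lambda_i * g_i(x) = 0 for all i): OK

Verdict: the first failing condition is primal_feasibility -> primal.

primal
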